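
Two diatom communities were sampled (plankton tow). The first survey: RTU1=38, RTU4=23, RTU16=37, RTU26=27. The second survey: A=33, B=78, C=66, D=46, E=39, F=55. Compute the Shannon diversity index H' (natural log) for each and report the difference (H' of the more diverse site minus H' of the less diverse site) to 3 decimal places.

The first survey: N=125, proportions 0.304, 0.184, 0.296, 0.216, giving H' = 1.36482 (working shown to 5 dp, full precision carried).
The second survey: N=317, proportions 0.1041, 0.24606, 0.2082, 0.14511, 0.12303, 0.1735, giving H' = 1.74904.
Difference = |1.36482 − 1.74904| = 0.38422, i.e. 0.384 to 3 decimal places.

0.384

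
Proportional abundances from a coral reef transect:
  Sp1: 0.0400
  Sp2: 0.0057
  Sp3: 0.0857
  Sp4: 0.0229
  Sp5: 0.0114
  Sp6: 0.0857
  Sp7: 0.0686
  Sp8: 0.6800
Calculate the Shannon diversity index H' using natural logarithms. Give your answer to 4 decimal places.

Each pᵢ ln pᵢ term (working shown to 6 dp, full precision carried): 0.04×(-3.218876)=-0.128755, 0.0057×(-5.167289)=-0.029454, 0.0857×(-2.456902)=-0.210557, 0.0229×(-3.776618)=-0.086485, 0.0114×(-4.474142)=-0.051005, 0.0857×(-2.456902)=-0.210557, 0.0686×(-2.679463)=-0.183811, 0.68×(-0.385662)=-0.262250.
Sum = -1.162873, so H' = 1.1629.

1.1629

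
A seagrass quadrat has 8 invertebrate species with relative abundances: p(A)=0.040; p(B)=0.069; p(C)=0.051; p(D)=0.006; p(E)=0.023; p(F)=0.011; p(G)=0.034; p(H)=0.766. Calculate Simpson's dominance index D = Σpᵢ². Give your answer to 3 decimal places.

0.598

D = 0.04² + 0.069² + 0.051² + 0.006² + 0.023² + 0.011² + 0.034² + 0.766² = 0.00160 + 0.00476 + 0.00260 + 0.00004 + 0.00053 + 0.00012 + 0.00116 + 0.58676 = 0.59756 (working shown to 5 dp, full precision carried).
To 3 decimal places, D = 0.598.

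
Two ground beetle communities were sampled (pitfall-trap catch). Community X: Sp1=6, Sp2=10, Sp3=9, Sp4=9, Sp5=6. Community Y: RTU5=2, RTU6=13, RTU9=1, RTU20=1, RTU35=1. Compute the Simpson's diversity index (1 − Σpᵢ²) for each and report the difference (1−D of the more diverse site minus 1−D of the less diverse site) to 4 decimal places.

Community X: N=40, proportions 0.15, 0.25, 0.225, 0.225, 0.15, giving 1−D = 0.791250 (working shown to 6 dp, full precision carried).
Community Y: N=18, proportions 0.111111, 0.722222, 0.055556, 0.055556, 0.055556, giving 1−D = 0.456790.
Difference = |0.791250 − 0.456790| = 0.334460, i.e. 0.3345 to 4 decimal places.

0.3345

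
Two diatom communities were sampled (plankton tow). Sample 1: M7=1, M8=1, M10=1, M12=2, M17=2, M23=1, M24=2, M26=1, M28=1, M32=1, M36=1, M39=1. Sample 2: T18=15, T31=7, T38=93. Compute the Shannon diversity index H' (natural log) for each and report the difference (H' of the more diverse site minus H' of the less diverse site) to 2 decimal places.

1.82

Sample 1: N=15, proportions 0.0667, 0.0667, 0.0667, 0.1333, 0.1333, 0.0667, 0.1333, 0.0667, 0.0667, 0.0667, 0.0667, 0.0667, giving H' = 2.4308 (working shown to 4 dp, full precision carried).
Sample 2: N=115, proportions 0.1304, 0.0609, 0.8087, giving H' = 0.6078.
Difference = |2.4308 − 0.6078| = 1.8230, i.e. 1.82 to 2 decimal places.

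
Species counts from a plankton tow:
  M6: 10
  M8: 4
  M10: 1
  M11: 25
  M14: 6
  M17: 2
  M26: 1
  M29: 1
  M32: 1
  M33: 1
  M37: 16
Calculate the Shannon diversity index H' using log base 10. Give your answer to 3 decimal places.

0.775

Total N = 10+4+1+25+6+2+1+1+1+1+16 = 68, so the proportions are 0.14706, 0.05882, 0.01471, 0.36765, 0.08824, 0.02941, 0.01471, 0.01471, 0.01471, 0.01471, 0.23529 (working shown to 5 dp, full precision carried).
Each pᵢ log₁₀ pᵢ term: 0.14706×(-0.83251)=-0.12243, 0.05882×(-1.23045)=-0.07238, 0.01471×(-1.83251)=-0.02695, 0.36765×(-0.43457)=-0.15977, 0.08824×(-1.05436)=-0.09303, 0.02941×(-1.53148)=-0.04504, 0.01471×(-1.83251)=-0.02695, 0.01471×(-1.83251)=-0.02695, 0.01471×(-1.83251)=-0.02695, 0.01471×(-1.83251)=-0.02695, 0.23529×(-0.62839)=-0.14786.
Sum = -0.77525, so H' = 0.775.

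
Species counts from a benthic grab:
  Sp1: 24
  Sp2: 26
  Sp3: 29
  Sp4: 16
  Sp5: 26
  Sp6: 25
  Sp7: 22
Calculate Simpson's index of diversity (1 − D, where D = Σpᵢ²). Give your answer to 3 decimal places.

0.854

Total N = 24+26+29+16+26+25+22 = 168, so the proportions are 0.14286, 0.15476, 0.17262, 0.09524, 0.15476, 0.14881, 0.13095 (working shown to 5 dp, full precision carried).
D = 0.14286² + 0.15476² + 0.17262² + 0.09524² + 0.15476² + 0.14881² + 0.13095² = 0.02041 + 0.02395 + 0.02980 + 0.00907 + 0.02395 + 0.02214 + 0.01715 = 0.14647.
So 1 − D = 0.85353, i.e. 0.854 to 3 decimal places.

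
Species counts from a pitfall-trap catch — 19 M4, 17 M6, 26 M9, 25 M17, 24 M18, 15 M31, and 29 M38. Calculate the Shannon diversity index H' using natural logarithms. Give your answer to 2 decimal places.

1.92

Total N = 19+17+26+25+24+15+29 = 155, so the proportions are 0.1226, 0.1097, 0.1677, 0.1613, 0.1548, 0.0968, 0.1871 (working shown to 4 dp, full precision carried).
Each pᵢ ln pᵢ term: 0.1226×(-2.0990)=-0.2573, 0.1097×(-2.2102)=-0.2424, 0.1677×(-1.7853)=-0.2995, 0.1613×(-1.8245)=-0.2943, 0.1548×(-1.8654)=-0.2888, 0.0968×(-2.3354)=-0.2260, 0.1871×(-1.6761)=-0.3136.
Sum = -1.9219, so H' = 1.92.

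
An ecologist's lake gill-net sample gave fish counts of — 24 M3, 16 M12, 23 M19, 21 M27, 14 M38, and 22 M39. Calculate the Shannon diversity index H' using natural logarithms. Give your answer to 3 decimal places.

1.774

Total N = 24+16+23+21+14+22 = 120, so the proportions are 0.2, 0.13333, 0.19167, 0.175, 0.11667, 0.18333 (working shown to 5 dp, full precision carried).
Each pᵢ ln pᵢ term: 0.2×(-1.60944)=-0.32189, 0.13333×(-2.01490)=-0.26865, 0.19167×(-1.65200)=-0.31663, 0.175×(-1.74297)=-0.30502, 0.11667×(-2.14843)=-0.25065, 0.18333×(-1.69645)=-0.31102.
Sum = -1.77386, so H' = 1.774.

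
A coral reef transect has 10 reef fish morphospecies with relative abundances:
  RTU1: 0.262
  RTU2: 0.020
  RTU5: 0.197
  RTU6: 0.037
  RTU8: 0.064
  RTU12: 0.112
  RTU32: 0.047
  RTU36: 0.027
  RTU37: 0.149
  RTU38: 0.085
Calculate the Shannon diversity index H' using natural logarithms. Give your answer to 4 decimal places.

Each pᵢ ln pᵢ term (working shown to 6 dp, full precision carried): 0.262×(-1.339411)=-0.350926, 0.02×(-3.912023)=-0.078240, 0.197×(-1.624552)=-0.320037, 0.037×(-3.296837)=-0.121983, 0.064×(-2.748872)=-0.175928, 0.112×(-2.189256)=-0.245197, 0.047×(-3.057608)=-0.143708, 0.027×(-3.611918)=-0.097522, 0.149×(-1.903809)=-0.283668, 0.085×(-2.465104)=-0.209534.
Sum = -2.026741, so H' = 2.0267.

2.0267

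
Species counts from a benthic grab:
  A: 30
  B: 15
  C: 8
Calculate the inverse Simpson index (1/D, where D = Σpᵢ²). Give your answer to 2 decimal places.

Total N = 30+15+8 = 53, so the proportions are 0.56604, 0.28302, 0.15094 (working shown to 5 dp, full precision carried).
D = 0.56604² + 0.28302² + 0.15094² = 0.32040 + 0.08010 + 0.02278 = 0.42328.
So 1/D = 2.3625, i.e. 2.36 to 2 decimal places.

2.36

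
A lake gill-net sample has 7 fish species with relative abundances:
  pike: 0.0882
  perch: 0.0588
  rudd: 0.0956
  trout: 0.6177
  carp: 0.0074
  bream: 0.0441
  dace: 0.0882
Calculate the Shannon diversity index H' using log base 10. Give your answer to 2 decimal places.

0.56

Each pᵢ log₁₀ pᵢ term (working shown to 4 dp, full precision carried): 0.0882×(-1.0545)=-0.0930, 0.0588×(-1.2306)=-0.0724, 0.0956×(-1.0195)=-0.0975, 0.6177×(-0.2092)=-0.1292, 0.0074×(-2.1308)=-0.0158, 0.0441×(-1.3556)=-0.0598, 0.0882×(-1.0545)=-0.0930.
Sum = -0.5606, so H' = 0.56.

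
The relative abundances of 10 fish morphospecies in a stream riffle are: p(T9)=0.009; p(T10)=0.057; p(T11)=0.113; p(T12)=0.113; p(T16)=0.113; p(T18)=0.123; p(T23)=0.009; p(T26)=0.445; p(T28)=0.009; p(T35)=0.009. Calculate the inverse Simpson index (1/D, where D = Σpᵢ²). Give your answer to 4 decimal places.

D = 0.009² + 0.057² + 0.113² + 0.113² + 0.113² + 0.123² + 0.009² + 0.445² + 0.009² + 0.009² = 0.00008100 + 0.00324900 + 0.01276900 + 0.01276900 + 0.01276900 + 0.01512900 + 0.00008100 + 0.19802500 + 0.00008100 + 0.00008100 = 0.25503400 (working shown to 8 dp, full precision carried).
So 1/D = 3.921046, i.e. 3.9210 to 4 decimal places.

3.9210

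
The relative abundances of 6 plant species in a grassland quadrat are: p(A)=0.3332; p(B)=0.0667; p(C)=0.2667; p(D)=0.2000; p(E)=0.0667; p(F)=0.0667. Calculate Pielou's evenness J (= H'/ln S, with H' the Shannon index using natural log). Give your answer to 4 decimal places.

0.8831

H' = −Σ pᵢ ln pᵢ = −((-0.366191) + (-0.180594) + (-0.352479) + (-0.321888) + (-0.180594) + (-0.180594)) = 1.582338 (working shown to 6 dp, full precision carried).
With S = 6 species, ln S = 1.791759, so J = 1.582338/1.791759 = 0.883120, i.e. 0.8831 to 4 decimal places.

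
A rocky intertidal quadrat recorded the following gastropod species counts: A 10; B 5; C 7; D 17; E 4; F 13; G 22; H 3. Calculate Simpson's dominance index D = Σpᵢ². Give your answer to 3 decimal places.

0.174

Total N = 10+5+7+17+4+13+22+3 = 81, so the proportions are 0.12346, 0.06173, 0.08642, 0.20988, 0.04938, 0.16049, 0.2716, 0.03704 (working shown to 5 dp, full precision carried).
D = 0.12346² + 0.06173² + 0.08642² + 0.20988² + 0.04938² + 0.16049² + 0.2716² + 0.03704² = 0.01524 + 0.00381 + 0.00747 + 0.04405 + 0.00244 + 0.02576 + 0.07377 + 0.00137 = 0.17391.
To 3 decimal places, D = 0.174.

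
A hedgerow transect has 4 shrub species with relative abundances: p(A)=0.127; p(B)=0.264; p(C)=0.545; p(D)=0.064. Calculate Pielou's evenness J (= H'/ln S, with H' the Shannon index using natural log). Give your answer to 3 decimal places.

H' = −Σ pᵢ ln pᵢ = −((-0.26207) + (-0.35160) + (-0.33080) + (-0.17593)) = 1.12040 (working shown to 5 dp, full precision carried).
With S = 4 species, ln S = 1.38629, so J = 1.12040/1.38629 = 0.80820, i.e. 0.808 to 3 decimal places.

0.808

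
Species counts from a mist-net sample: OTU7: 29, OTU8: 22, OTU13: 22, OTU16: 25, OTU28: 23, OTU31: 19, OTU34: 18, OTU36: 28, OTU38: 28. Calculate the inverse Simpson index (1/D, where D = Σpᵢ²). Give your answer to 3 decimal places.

8.780

Total N = 29+22+22+25+23+19+18+28+28 = 214, so the proportions are 0.135514, 0.1028037, 0.1028037, 0.1168224, 0.1074766, 0.088785, 0.0841121, 0.1308411, 0.1308411 (working shown to 7 dp, full precision carried).
D = 0.135514² + 0.1028037² + 0.1028037² + 0.1168224² + 0.1074766² + 0.088785² + 0.0841121² + 0.1308411² + 0.1308411² = 0.0183640 + 0.0105686 + 0.0105686 + 0.0136475 + 0.0115512 + 0.0078828 + 0.0070749 + 0.0171194 + 0.0171194 = 0.1138964.
So 1/D = 8.77991, i.e. 8.780 to 3 decimal places.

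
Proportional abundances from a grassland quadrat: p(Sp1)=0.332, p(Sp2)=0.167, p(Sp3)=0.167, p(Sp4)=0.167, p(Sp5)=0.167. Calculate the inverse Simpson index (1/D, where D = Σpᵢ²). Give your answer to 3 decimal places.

D = 0.332² + 0.167² + 0.167² + 0.167² + 0.167² = 0.1102240 + 0.0278890 + 0.0278890 + 0.0278890 + 0.0278890 = 0.2217800 (working shown to 7 dp, full precision carried).
So 1/D = 4.50897, i.e. 4.509 to 3 decimal places.

4.509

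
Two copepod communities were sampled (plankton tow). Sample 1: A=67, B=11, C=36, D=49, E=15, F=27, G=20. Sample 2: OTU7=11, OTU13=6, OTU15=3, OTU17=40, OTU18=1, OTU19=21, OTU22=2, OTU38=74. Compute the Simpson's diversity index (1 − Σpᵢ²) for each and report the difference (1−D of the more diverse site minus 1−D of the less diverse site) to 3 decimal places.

Sample 1: N=225, proportions 0.29778, 0.04889, 0.16, 0.21778, 0.06667, 0.12, 0.08889, giving 1−D = 0.80917 (working shown to 5 dp, full precision carried).
Sample 2: N=158, proportions 0.06962, 0.03797, 0.01899, 0.25316, 0.00633, 0.13291, 0.01266, 0.46835, giving 1−D = 0.69204.
Difference = |0.80917 − 0.69204| = 0.11713, i.e. 0.117 to 3 decimal places.

0.117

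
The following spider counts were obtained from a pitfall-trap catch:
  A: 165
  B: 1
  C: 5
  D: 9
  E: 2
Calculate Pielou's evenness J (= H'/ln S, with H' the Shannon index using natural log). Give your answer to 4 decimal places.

0.2575

Total N = 165+1+5+9+2 = 182, so the proportions are 0.906593, 0.005495, 0.027473, 0.049451, 0.010989 (working shown to 6 dp, full precision carried).
H' = −Σ pᵢ ln pᵢ = −((-0.088902) + (-0.028593) + (-0.098752) + (-0.148687) + (-0.049570)) = 0.414504.
With S = 5 species, ln S = 1.609438, so J = 0.414504/1.609438 = 0.257546, i.e. 0.2575 to 4 decimal places.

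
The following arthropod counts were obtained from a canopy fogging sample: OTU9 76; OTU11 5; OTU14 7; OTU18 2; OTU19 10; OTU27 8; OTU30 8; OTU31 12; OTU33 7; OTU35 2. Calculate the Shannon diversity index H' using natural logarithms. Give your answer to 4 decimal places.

Total N = 76+5+7+2+10+8+8+12+7+2 = 137, so the proportions are 0.554745, 0.036496, 0.051095, 0.014599, 0.072993, 0.058394, 0.058394, 0.087591, 0.051095, 0.014599 (working shown to 6 dp, full precision carried).
Each pᵢ ln pᵢ term: 0.554745×(-0.589248)=-0.326882, 0.036496×(-3.310543)=-0.120823, 0.051095×(-2.974071)=-0.151960, 0.014599×(-4.226834)=-0.061706, 0.072993×(-2.617396)=-0.191051, 0.058394×(-2.840539)=-0.165871, 0.058394×(-2.840539)=-0.165871, 0.087591×(-2.435074)=-0.213291, 0.051095×(-2.974071)=-0.151960, 0.014599×(-4.226834)=-0.061706.
Sum = -1.611119, so H' = 1.6111.

1.6111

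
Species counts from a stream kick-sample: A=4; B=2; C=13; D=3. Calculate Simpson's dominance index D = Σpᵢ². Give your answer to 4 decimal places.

Total N = 4+2+13+3 = 22, so the proportions are 0.181818, 0.090909, 0.590909, 0.136364 (working shown to 6 dp, full precision carried).
D = 0.181818² + 0.090909² + 0.590909² + 0.136364² = 0.033058 + 0.008264 + 0.349174 + 0.018595 = 0.409091.
To 4 decimal places, D = 0.4091.

0.4091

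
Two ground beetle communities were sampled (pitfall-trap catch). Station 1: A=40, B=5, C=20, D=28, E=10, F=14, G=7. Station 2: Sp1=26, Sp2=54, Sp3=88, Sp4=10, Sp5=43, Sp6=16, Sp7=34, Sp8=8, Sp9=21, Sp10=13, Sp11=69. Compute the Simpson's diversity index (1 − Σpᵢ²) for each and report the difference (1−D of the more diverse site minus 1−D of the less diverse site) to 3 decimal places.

Station 1: N=124, proportions 0.32258, 0.04032, 0.16129, 0.22581, 0.08065, 0.1129, 0.05645, giving 1−D = 0.79488 (working shown to 5 dp, full precision carried).
Station 2: N=382, proportions 0.06806, 0.14136, 0.23037, 0.02618, 0.11257, 0.04188, 0.08901, 0.02094, 0.05497, 0.03403, 0.18063, giving 1−D = 0.86204.
Difference = |0.79488 − 0.86204| = 0.06716, i.e. 0.067 to 3 decimal places.

0.067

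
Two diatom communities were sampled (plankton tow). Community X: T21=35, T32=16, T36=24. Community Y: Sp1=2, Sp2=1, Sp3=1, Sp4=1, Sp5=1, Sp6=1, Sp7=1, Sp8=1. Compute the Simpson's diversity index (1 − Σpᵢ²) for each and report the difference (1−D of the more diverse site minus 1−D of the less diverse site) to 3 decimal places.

0.230

Community X: N=75, proportions 0.46667, 0.21333, 0.32, giving 1−D = 0.63431 (working shown to 5 dp, full precision carried).
Community Y: N=9, proportions 0.22222, 0.11111, 0.11111, 0.11111, 0.11111, 0.11111, 0.11111, 0.11111, giving 1−D = 0.86420.
Difference = |0.63431 − 0.86420| = 0.22989, i.e. 0.230 to 3 decimal places.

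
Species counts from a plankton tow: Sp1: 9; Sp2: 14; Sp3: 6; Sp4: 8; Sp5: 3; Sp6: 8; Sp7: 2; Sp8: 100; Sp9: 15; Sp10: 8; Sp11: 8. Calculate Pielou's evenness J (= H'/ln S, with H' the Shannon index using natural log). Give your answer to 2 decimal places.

0.69

Total N = 9+14+6+8+3+8+2+100+15+8+8 = 181, so the proportions are 0.0497, 0.0773, 0.0331, 0.0442, 0.0166, 0.0442, 0.011, 0.5525, 0.0829, 0.0442, 0.0442 (working shown to 4 dp, full precision carried).
H' = −Σ pᵢ ln pᵢ = −((-0.1492) + (-0.1980) + (-0.1129) + (-0.1379) + (-0.0680) + (-0.1379) + (-0.0498) + (-0.3278) + (-0.2064) + (-0.1379) + (-0.1379)) = 1.6635.
With S = 11 species, ln S = 2.3979, so J = 1.6635/2.3979 = 0.6937, i.e. 0.69 to 2 decimal places.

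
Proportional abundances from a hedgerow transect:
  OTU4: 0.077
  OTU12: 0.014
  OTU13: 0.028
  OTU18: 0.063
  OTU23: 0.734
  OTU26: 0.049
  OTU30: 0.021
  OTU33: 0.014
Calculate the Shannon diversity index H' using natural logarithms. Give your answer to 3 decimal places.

1.047

Each pᵢ ln pᵢ term (working shown to 5 dp, full precision carried): 0.077×(-2.56395)=-0.19742, 0.014×(-4.26870)=-0.05976, 0.028×(-3.57555)=-0.10012, 0.063×(-2.76462)=-0.17417, 0.734×(-0.30925)=-0.22699, 0.049×(-3.01593)=-0.14778, 0.021×(-3.86323)=-0.08113, 0.014×(-4.26870)=-0.05976.
Sum = -1.04713, so H' = 1.047.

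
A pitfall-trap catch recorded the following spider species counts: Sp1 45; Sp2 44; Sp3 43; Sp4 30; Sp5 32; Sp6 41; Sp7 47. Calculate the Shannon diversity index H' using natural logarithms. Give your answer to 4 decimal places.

1.9338

Total N = 45+44+43+30+32+41+47 = 282, so the proportions are 0.159574, 0.156028, 0.152482, 0.106383, 0.113475, 0.14539, 0.166667 (working shown to 6 dp, full precision carried).
Each pᵢ ln pᵢ term: 0.159574×(-1.835245)=-0.292858, 0.156028×(-1.857717)=-0.289857, 0.152482×(-1.880707)=-0.286774, 0.106383×(-2.240710)=-0.238373, 0.113475×(-2.176171)=-0.246941, 0.14539×(-1.928335)=-0.280361, 0.166667×(-1.791759)=-0.298627.
Sum = -1.933791, so H' = 1.9338.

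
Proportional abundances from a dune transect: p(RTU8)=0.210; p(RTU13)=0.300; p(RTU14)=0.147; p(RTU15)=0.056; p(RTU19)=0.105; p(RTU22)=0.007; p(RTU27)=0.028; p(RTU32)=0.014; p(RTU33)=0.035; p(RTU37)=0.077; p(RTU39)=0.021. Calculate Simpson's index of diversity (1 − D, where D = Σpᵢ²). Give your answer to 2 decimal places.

0.82

D = 0.21² + 0.3² + 0.147² + 0.056² + 0.105² + 0.007² + 0.028² + 0.014² + 0.035² + 0.077² + 0.021² = 0.0441 + 0.0900 + 0.0216 + 0.0031 + 0.0110 + 0.0000 + 0.0008 + 0.0002 + 0.0012 + 0.0059 + 0.0004 = 0.1785 (working shown to 4 dp, full precision carried).
So 1 − D = 0.8215, i.e. 0.82 to 2 decimal places.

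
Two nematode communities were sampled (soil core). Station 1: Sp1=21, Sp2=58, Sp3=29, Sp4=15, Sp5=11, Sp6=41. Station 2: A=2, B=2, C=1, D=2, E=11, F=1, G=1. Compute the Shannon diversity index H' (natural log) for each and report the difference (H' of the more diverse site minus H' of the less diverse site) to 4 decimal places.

0.1739

Station 1: N=175, proportions 0.12, 0.331429, 0.165714, 0.085714, 0.062857, 0.234286, giving H' = 1.642807 (working shown to 6 dp, full precision carried).
Station 2: N=20, proportions 0.1, 0.1, 0.05, 0.1, 0.55, 0.05, 0.05, giving H' = 1.468946.
Difference = |1.642807 − 1.468946| = 0.173861, i.e. 0.1739 to 4 decimal places.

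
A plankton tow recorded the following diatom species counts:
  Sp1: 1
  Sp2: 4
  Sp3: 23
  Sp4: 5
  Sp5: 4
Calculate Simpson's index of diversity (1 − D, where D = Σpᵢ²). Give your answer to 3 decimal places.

0.571

Total N = 1+4+23+5+4 = 37, so the proportions are 0.02703, 0.10811, 0.62162, 0.13514, 0.10811 (working shown to 5 dp, full precision carried).
D = 0.02703² + 0.10811² + 0.62162² + 0.13514² + 0.10811² = 0.00073 + 0.01169 + 0.38641 + 0.01826 + 0.01169 = 0.42878.
So 1 − D = 0.57122, i.e. 0.571 to 3 decimal places.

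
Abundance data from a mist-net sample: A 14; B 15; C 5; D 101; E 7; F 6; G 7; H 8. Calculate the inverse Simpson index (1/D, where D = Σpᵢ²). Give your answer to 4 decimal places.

2.4499

Total N = 14+15+5+101+7+6+7+8 = 163, so the proportions are 0.0858896, 0.0920245, 0.0306748, 0.6196319, 0.0429448, 0.0368098, 0.0429448, 0.0490798 (working shown to 7 dp, full precision carried).
D = 0.0858896² + 0.0920245² + 0.0306748² + 0.6196319² + 0.0429448² + 0.0368098² + 0.0429448² + 0.0490798² = 0.0073770 + 0.0084685 + 0.0009409 + 0.3839437 + 0.0018443 + 0.0013550 + 0.0018443 + 0.0024088 = 0.4081825.
So 1/D = 2.449885, i.e. 2.4499 to 4 decimal places.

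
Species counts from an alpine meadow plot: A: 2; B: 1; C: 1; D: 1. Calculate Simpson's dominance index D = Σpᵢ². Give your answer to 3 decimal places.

Total N = 2+1+1+1 = 5, so the proportions are 0.4, 0.2, 0.2, 0.2 (working shown to 5 dp, full precision carried).
D = 0.4² + 0.2² + 0.2² + 0.2² = 0.16000 + 0.04000 + 0.04000 + 0.04000 = 0.28000.
To 3 decimal places, D = 0.280.

0.280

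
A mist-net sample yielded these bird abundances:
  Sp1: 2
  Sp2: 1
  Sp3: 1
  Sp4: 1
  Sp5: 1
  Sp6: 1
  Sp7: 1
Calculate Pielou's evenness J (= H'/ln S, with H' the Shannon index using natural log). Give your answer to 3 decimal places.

0.980

Total N = 2+1+1+1+1+1+1 = 8, so the proportions are 0.25, 0.125, 0.125, 0.125, 0.125, 0.125, 0.125 (working shown to 5 dp, full precision carried).
H' = −Σ pᵢ ln pᵢ = −((-0.34657) + (-0.25993) + (-0.25993) + (-0.25993) + (-0.25993) + (-0.25993) + (-0.25993)) = 1.90615.
With S = 7 species, ln S = 1.94591, so J = 1.90615/1.94591 = 0.97957, i.e. 0.980 to 3 decimal places.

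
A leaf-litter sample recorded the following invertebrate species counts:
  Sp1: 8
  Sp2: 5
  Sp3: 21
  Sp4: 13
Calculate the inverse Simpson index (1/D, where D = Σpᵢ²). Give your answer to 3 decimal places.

3.160

Total N = 8+5+21+13 = 47, so the proportions are 0.170213, 0.106383, 0.446809, 0.276596 (working shown to 6 dp, full precision carried).
D = 0.170213² + 0.106383² + 0.446809² + 0.276596² = 0.028972 + 0.011317 + 0.199638 + 0.076505 = 0.316433.
So 1/D = 3.16023, i.e. 3.160 to 3 decimal places.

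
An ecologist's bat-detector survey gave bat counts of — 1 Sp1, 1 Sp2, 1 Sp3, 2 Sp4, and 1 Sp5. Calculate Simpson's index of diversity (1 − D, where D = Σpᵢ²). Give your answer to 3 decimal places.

0.778

Total N = 1+1+1+2+1 = 6, so the proportions are 0.16667, 0.16667, 0.16667, 0.33333, 0.16667 (working shown to 5 dp, full precision carried).
D = 0.16667² + 0.16667² + 0.16667² + 0.33333² + 0.16667² = 0.02778 + 0.02778 + 0.02778 + 0.11111 + 0.02778 = 0.22222.
So 1 − D = 0.77778, i.e. 0.778 to 3 decimal places.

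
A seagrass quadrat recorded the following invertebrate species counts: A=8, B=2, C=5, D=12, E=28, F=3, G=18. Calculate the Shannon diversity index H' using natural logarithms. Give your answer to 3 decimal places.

Total N = 8+2+5+12+28+3+18 = 76, so the proportions are 0.10526, 0.02632, 0.06579, 0.15789, 0.36842, 0.03947, 0.23684 (working shown to 5 dp, full precision carried).
Each pᵢ ln pᵢ term: 0.10526×(-2.25129)=-0.23698, 0.02632×(-3.63759)=-0.09573, 0.06579×(-2.72130)=-0.17903, 0.15789×(-1.84583)=-0.29145, 0.36842×(-0.99853)=-0.36788, 0.03947×(-3.23212)=-0.12758, 0.23684×(-1.44036)=-0.34114.
Sum = -1.63978, so H' = 1.640.

1.640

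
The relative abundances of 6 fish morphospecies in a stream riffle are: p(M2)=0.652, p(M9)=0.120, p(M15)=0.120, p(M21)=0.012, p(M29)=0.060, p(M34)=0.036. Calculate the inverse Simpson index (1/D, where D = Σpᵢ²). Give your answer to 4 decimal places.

D = 0.652² + 0.12² + 0.12² + 0.012² + 0.06² + 0.036² = 0.4251040 + 0.0144000 + 0.0144000 + 0.0001440 + 0.0036000 + 0.0012960 = 0.4589440 (working shown to 7 dp, full precision carried).
So 1/D = 2.178915, i.e. 2.1789 to 4 decimal places.

2.1789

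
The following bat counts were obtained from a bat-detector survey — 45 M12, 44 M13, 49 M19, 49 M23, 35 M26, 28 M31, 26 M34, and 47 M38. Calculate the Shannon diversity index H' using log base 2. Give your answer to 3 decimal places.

2.964

Total N = 45+44+49+49+35+28+26+47 = 323, so the proportions are 0.13932, 0.13622, 0.1517, 0.1517, 0.10836, 0.08669, 0.0805, 0.14551 (working shown to 5 dp, full precision carried).
Each pᵢ log₂ pᵢ term: 0.13932×(-2.84354)=-0.39616, 0.13622×(-2.87596)=-0.39177, 0.1517×(-2.72068)=-0.41273, 0.1517×(-2.72068)=-0.41273, 0.10836×(-3.20611)=-0.34741, 0.08669×(-3.52804)=-0.30584, 0.0805×(-3.63495)=-0.29260, 0.14551×(-2.78080)=-0.40464.
Sum = -2.96388, so H' = 2.964.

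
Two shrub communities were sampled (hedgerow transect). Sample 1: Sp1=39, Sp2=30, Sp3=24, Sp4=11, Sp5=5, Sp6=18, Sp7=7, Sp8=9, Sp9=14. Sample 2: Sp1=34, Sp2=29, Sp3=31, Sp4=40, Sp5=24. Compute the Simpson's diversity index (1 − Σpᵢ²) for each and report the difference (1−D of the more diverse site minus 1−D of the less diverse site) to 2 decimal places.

Sample 1: N=157, proportions 0.2484, 0.1911, 0.1529, 0.0701, 0.0318, 0.1146, 0.0446, 0.0573, 0.0892, giving 1−D = 0.8461 (working shown to 4 dp, full precision carried).
Sample 2: N=158, proportions 0.2152, 0.1835, 0.1962, 0.2532, 0.1519, giving 1−D = 0.7943.
Difference = |0.8461 − 0.7943| = 0.0518, i.e. 0.05 to 2 decimal places.

0.05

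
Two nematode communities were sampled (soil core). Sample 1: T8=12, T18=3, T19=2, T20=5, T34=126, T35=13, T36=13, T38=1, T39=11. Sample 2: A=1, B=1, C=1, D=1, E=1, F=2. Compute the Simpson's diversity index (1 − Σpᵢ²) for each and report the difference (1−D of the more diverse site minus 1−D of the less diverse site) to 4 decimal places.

Sample 1: N=186, proportions 0.064516, 0.016129, 0.010753, 0.026882, 0.677419, 0.069892, 0.069892, 0.005376, 0.05914, giving 1−D = 0.522546 (working shown to 6 dp, full precision carried).
Sample 2: N=7, proportions 0.142857, 0.142857, 0.142857, 0.142857, 0.142857, 0.285714, giving 1−D = 0.816327.
Difference = |0.522546 − 0.816327| = 0.293781, i.e. 0.2938 to 4 decimal places.

0.2938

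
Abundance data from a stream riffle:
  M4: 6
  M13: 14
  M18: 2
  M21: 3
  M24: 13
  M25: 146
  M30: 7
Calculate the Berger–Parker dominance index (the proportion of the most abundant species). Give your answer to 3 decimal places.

Total N = 6+14+2+3+13+146+7 = 191, so the proportions are 0.03141, 0.0733, 0.01047, 0.01571, 0.06806, 0.7644, 0.03665 (working shown to 5 dp, full precision carried).
The largest proportion is 0.7644, i.e. d = 0.764 to 3 decimal places.

0.764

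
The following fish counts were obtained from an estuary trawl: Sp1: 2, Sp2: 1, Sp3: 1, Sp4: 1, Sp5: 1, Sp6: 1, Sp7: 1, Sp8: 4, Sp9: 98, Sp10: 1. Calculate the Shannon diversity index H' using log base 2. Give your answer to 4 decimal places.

0.8643

Total N = 2+1+1+1+1+1+1+4+98+1 = 111, so the proportions are 0.018018, 0.009009, 0.009009, 0.009009, 0.009009, 0.009009, 0.009009, 0.036036, 0.882883, 0.009009 (working shown to 6 dp, full precision carried).
Each pᵢ log₂ pᵢ term: 0.018018×(-5.794416)=-0.104404, 0.009009×(-6.794416)=-0.061211, 0.009009×(-6.794416)=-0.061211, 0.009009×(-6.794416)=-0.061211, 0.009009×(-6.794416)=-0.061211, 0.009009×(-6.794416)=-0.061211, 0.009009×(-6.794416)=-0.061211, 0.036036×(-4.794416)=-0.172772, 0.882883×(-0.179706)=-0.158659, 0.009009×(-6.794416)=-0.061211.
Sum = -0.864312, so H' = 0.8643.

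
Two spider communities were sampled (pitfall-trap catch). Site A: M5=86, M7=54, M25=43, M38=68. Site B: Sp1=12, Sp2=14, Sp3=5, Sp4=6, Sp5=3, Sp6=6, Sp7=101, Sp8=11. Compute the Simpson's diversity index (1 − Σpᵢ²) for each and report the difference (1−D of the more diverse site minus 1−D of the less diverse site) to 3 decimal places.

Site A: N=251, proportions 0.34263, 0.21514, 0.17131, 0.27092, giving 1−D = 0.73358 (working shown to 5 dp, full precision carried).
Site B: N=158, proportions 0.07595, 0.08861, 0.03165, 0.03797, 0.01899, 0.03797, 0.63924, 0.06962, giving 1−D = 0.56866.
Difference = |0.73358 − 0.56866| = 0.16492, i.e. 0.165 to 3 decimal places.

0.165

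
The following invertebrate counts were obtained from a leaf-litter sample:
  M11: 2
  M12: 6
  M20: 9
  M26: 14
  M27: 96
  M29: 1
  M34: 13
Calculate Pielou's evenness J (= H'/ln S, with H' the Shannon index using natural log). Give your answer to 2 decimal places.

Total N = 2+6+9+14+96+1+13 = 141, so the proportions are 0.0142, 0.0426, 0.0638, 0.0993, 0.6809, 0.0071, 0.0922 (working shown to 4 dp, full precision carried).
H' = −Σ pᵢ ln pᵢ = −((-0.0604) + (-0.1343) + (-0.1756) + (-0.2293) + (-0.2617) + (-0.0351) + (-0.2198)) = 1.1163.
With S = 7 species, ln S = 1.9459, so J = 1.1163/1.9459 = 0.5737, i.e. 0.57 to 2 decimal places.

0.57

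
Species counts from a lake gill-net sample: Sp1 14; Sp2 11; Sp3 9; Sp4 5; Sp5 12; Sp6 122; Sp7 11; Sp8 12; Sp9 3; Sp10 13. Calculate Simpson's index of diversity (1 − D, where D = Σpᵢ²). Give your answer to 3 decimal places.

Total N = 14+11+9+5+12+122+11+12+3+13 = 212, so the proportions are 0.06604, 0.05189, 0.04245, 0.02358, 0.0566, 0.57547, 0.05189, 0.0566, 0.01415, 0.06132 (working shown to 5 dp, full precision carried).
D = 0.06604² + 0.05189² + 0.04245² + 0.02358² + 0.0566² + 0.57547² + 0.05189² + 0.0566² + 0.01415² + 0.06132² = 0.00436 + 0.00269 + 0.00180 + 0.00056 + 0.00320 + 0.33117 + 0.00269 + 0.00320 + 0.00020 + 0.00376 = 0.35364.
So 1 − D = 0.64636, i.e. 0.646 to 3 decimal places.

0.646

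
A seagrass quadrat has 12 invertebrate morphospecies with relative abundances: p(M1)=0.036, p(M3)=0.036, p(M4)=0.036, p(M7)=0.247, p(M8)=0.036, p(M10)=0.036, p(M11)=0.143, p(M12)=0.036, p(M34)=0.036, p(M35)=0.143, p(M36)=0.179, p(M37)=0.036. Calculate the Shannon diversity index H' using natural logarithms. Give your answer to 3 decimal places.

2.167

Each pᵢ ln pᵢ term (working shown to 5 dp, full precision carried): 0.036×(-3.32424)=-0.11967, 0.036×(-3.32424)=-0.11967, 0.036×(-3.32424)=-0.11967, 0.247×(-1.39837)=-0.34540, 0.036×(-3.32424)=-0.11967, 0.036×(-3.32424)=-0.11967, 0.143×(-1.94491)=-0.27812, 0.036×(-3.32424)=-0.11967, 0.036×(-3.32424)=-0.11967, 0.143×(-1.94491)=-0.27812, 0.179×(-1.72037)=-0.30795, 0.036×(-3.32424)=-0.11967.
Sum = -2.16697, so H' = 2.167.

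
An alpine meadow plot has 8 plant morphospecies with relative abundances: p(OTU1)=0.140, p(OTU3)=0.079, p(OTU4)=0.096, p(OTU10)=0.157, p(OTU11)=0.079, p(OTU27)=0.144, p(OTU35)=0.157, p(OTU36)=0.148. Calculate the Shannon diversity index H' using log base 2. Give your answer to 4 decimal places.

2.9496

Each pᵢ log₂ pᵢ term (working shown to 6 dp, full precision carried): 0.14×(-2.836501)=-0.397110, 0.079×(-3.662004)=-0.289298, 0.096×(-3.380822)=-0.324559, 0.157×(-2.671164)=-0.419373, 0.079×(-3.662004)=-0.289298, 0.144×(-2.795859)=-0.402604, 0.157×(-2.671164)=-0.419373, 0.148×(-2.756331)=-0.407937.
Sum = -2.949552, so H' = 2.9496.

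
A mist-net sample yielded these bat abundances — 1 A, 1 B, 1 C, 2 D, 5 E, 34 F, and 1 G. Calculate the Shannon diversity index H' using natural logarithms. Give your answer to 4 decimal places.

Total N = 1+1+1+2+5+34+1 = 45, so the proportions are 0.022222, 0.022222, 0.022222, 0.044444, 0.111111, 0.755556, 0.022222 (working shown to 6 dp, full precision carried).
Each pᵢ ln pᵢ term: 0.022222×(-3.806662)=-0.084592, 0.022222×(-3.806662)=-0.084592, 0.022222×(-3.806662)=-0.084592, 0.044444×(-3.113515)=-0.138378, 0.111111×(-2.197225)=-0.244136, 0.755556×(-0.280302)=-0.211784, 0.022222×(-3.806662)=-0.084592.
Sum = -0.932668, so H' = 0.9327.

0.9327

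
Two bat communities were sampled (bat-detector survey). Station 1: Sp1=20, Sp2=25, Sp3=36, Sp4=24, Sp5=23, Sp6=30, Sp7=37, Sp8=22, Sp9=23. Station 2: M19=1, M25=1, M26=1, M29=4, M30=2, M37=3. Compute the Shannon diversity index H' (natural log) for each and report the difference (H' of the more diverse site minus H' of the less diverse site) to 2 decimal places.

Station 1: N=240, proportions 0.0833, 0.1042, 0.15, 0.1, 0.0958, 0.125, 0.1542, 0.0917, 0.0958, giving H' = 2.1742 (working shown to 4 dp, full precision carried).
Station 2: N=12, proportions 0.0833, 0.0833, 0.0833, 0.3333, 0.1667, 0.25, giving H' = 1.6326.
Difference = |2.1742 − 1.6326| = 0.5416, i.e. 0.54 to 2 decimal places.

0.54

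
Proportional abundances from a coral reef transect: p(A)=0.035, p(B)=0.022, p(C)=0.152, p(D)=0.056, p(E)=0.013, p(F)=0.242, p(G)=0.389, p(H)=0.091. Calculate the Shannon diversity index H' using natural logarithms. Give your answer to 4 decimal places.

Each pᵢ ln pᵢ term (working shown to 6 dp, full precision carried): 0.035×(-3.352407)=-0.117334, 0.022×(-3.816713)=-0.083968, 0.152×(-1.883875)=-0.286349, 0.056×(-2.882404)=-0.161415, 0.013×(-4.342806)=-0.056456, 0.242×(-1.418818)=-0.343354, 0.389×(-0.944176)=-0.367284, 0.091×(-2.396896)=-0.218118.
Sum = -1.634278, so H' = 1.6343.

1.6343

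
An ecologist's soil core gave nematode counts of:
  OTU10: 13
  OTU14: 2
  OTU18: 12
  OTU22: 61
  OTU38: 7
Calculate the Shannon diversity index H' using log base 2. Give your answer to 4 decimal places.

1.5746

Total N = 13+2+12+61+7 = 95, so the proportions are 0.136842, 0.021053, 0.126316, 0.642105, 0.073684 (working shown to 6 dp, full precision carried).
Each pᵢ log₂ pᵢ term: 0.136842×(-2.869416)=-0.392657, 0.021053×(-5.569856)=-0.117260, 0.126316×(-2.984893)=-0.377039, 0.642105×(-0.639118)=-0.410381, 0.073684×(-3.762501)=-0.277237.
Sum = -1.574574, so H' = 1.5746.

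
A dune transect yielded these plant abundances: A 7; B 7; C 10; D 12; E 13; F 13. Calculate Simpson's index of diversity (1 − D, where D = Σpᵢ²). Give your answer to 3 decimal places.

0.823

Total N = 7+7+10+12+13+13 = 62, so the proportions are 0.1129, 0.1129, 0.16129, 0.19355, 0.20968, 0.20968 (working shown to 5 dp, full precision carried).
D = 0.1129² + 0.1129² + 0.16129² + 0.19355² + 0.20968² + 0.20968² = 0.01275 + 0.01275 + 0.02601 + 0.03746 + 0.04396 + 0.04396 = 0.17690.
So 1 − D = 0.82310, i.e. 0.823 to 3 decimal places.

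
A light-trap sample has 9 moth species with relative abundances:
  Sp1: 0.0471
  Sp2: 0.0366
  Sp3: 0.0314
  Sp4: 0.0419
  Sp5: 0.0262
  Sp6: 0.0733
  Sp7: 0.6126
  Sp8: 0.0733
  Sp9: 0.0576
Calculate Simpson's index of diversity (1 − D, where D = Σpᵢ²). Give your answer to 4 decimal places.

0.6037

D = 0.0471² + 0.0366² + 0.0314² + 0.0419² + 0.0262² + 0.0733² + 0.6126² + 0.0733² + 0.0576² = 0.002218 + 0.001340 + 0.000986 + 0.001756 + 0.000686 + 0.005373 + 0.375279 + 0.005373 + 0.003318 = 0.396328 (working shown to 6 dp, full precision carried).
So 1 − D = 0.603672, i.e. 0.6037 to 4 decimal places.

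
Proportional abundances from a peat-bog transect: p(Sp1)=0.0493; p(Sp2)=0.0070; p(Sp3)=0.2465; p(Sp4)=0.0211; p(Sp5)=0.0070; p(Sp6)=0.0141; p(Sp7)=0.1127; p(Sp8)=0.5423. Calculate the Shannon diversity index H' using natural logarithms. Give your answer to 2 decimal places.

1.28

Each pᵢ ln pᵢ term (working shown to 4 dp, full precision carried): 0.0493×(-3.0098)=-0.1484, 0.007×(-4.9618)=-0.0347, 0.2465×(-1.4004)=-0.3452, 0.0211×(-3.8585)=-0.0814, 0.007×(-4.9618)=-0.0347, 0.0141×(-4.2616)=-0.0601, 0.1127×(-2.1830)=-0.2460, 0.5423×(-0.6119)=-0.3319.
Sum = -1.2824, so H' = 1.28.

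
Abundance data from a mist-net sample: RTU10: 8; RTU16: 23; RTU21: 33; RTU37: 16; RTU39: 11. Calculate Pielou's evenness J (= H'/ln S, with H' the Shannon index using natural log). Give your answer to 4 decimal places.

Total N = 8+23+33+16+11 = 91, so the proportions are 0.087912, 0.252747, 0.362637, 0.175824, 0.120879 (working shown to 6 dp, full precision carried).
H' = −Σ pᵢ ln pᵢ = −((-0.213751) + (-0.347620) + (-0.367842) + (-0.305630) + (-0.255413)) = 1.490256.
With S = 5 species, ln S = 1.609438, so J = 1.490256/1.609438 = 0.925948, i.e. 0.9259 to 4 decimal places.

0.9259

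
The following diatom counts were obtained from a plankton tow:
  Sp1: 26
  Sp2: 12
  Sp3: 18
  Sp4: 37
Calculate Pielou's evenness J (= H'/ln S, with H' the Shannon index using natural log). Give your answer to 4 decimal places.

0.9414

Total N = 26+12+18+37 = 93, so the proportions are 0.27957, 0.129032, 0.193548, 0.397849 (working shown to 6 dp, full precision carried).
H' = −Σ pᵢ ln pᵢ = −((-0.356313) + (-0.264218) + (-0.317851) + (-0.366691)) = 1.305072.
With S = 4 species, ln S = 1.386294, so J = 1.305072/1.386294 = 0.941411, i.e. 0.9414 to 4 decimal places.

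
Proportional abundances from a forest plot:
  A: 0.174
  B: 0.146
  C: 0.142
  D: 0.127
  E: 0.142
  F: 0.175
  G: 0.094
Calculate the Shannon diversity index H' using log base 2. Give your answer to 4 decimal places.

2.7828

Each pᵢ log₂ pᵢ term (working shown to 6 dp, full precision carried): 0.174×(-2.522841)=-0.438974, 0.146×(-2.775960)=-0.405290, 0.142×(-2.816037)=-0.399877, 0.127×(-2.977100)=-0.378092, 0.142×(-2.816037)=-0.399877, 0.175×(-2.514573)=-0.440050, 0.094×(-3.411195)=-0.320652.
Sum = -2.782813, so H' = 2.7828.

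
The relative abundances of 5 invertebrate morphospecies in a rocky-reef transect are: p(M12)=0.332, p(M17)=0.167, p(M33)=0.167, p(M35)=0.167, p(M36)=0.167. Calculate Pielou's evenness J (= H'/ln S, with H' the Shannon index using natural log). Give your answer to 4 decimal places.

0.9703

H' = −Σ pᵢ ln pᵢ = −((-0.366070) + (-0.298890) + (-0.298890) + (-0.298890) + (-0.298890)) = 1.561631 (working shown to 6 dp, full precision carried).
With S = 5 species, ln S = 1.609438, so J = 1.561631/1.609438 = 0.970296, i.e. 0.9703 to 4 decimal places.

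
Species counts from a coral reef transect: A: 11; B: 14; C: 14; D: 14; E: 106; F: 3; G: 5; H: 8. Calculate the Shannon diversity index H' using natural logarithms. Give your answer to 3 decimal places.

1.396

Total N = 11+14+14+14+106+3+5+8 = 175, so the proportions are 0.06286, 0.08, 0.08, 0.08, 0.60571, 0.01714, 0.02857, 0.04571 (working shown to 5 dp, full precision carried).
Each pᵢ ln pᵢ term: 0.06286×(-2.76689)=-0.17392, 0.08×(-2.52573)=-0.20206, 0.08×(-2.52573)=-0.20206, 0.08×(-2.52573)=-0.20206, 0.60571×(-0.50135)=-0.30367, 0.01714×(-4.06617)=-0.06971, 0.02857×(-3.55535)=-0.10158, 0.04571×(-3.08534)=-0.14104.
Sum = -1.39610, so H' = 1.396.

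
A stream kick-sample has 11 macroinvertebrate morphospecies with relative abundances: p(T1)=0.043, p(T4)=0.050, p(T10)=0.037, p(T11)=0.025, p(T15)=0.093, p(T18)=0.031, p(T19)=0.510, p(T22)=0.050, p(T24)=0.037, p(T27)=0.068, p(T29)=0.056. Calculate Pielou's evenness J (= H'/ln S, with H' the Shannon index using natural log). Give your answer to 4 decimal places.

H' = −Σ pᵢ ln pᵢ = −((-0.135302) + (-0.149787) + (-0.121983) + (-0.092222) + (-0.220889) + (-0.107687) + (-0.343406) + (-0.149787) + (-0.121983) + (-0.182801) + (-0.161415)) = 1.787261 (working shown to 6 dp, full precision carried).
With S = 11 species, ln S = 2.397895, so J = 1.787261/2.397895 = 0.745346, i.e. 0.7453 to 4 decimal places.

0.7453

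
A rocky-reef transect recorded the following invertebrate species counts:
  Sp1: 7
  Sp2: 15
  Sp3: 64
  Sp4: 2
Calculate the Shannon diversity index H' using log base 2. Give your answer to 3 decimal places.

Total N = 7+15+64+2 = 88, so the proportions are 0.07955, 0.17045, 0.72727, 0.02273 (working shown to 5 dp, full precision carried).
Each pᵢ log₂ pᵢ term: 0.07955×(-3.65208)=-0.29051, 0.17045×(-2.55254)=-0.43509, 0.72727×(-0.45943)=-0.33413, 0.02273×(-5.45943)=-0.12408.
Sum = -1.18381, so H' = 1.184.

1.184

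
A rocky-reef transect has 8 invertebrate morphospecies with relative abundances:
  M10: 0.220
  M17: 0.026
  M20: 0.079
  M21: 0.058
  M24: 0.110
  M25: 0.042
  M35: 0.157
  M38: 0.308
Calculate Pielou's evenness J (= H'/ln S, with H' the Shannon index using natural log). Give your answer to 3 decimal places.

H' = −Σ pᵢ ln pᵢ = −((-0.33311) + (-0.09489) + (-0.20053) + (-0.16514) + (-0.24280) + (-0.13314) + (-0.29069) + (-0.36272)) = 1.82302 (working shown to 5 dp, full precision carried).
With S = 8 species, ln S = 2.07944, so J = 1.82302/2.07944 = 0.87669, i.e. 0.877 to 3 decimal places.

0.877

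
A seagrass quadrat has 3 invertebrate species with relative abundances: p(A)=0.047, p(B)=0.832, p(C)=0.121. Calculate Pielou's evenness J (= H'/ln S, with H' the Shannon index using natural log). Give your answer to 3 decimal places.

0.503

H' = −Σ pᵢ ln pᵢ = −((-0.14371) + (-0.15302) + (-0.25555)) = 0.55228 (working shown to 5 dp, full precision carried).
With S = 3 species, ln S = 1.09861, so J = 0.55228/1.09861 = 0.50271, i.e. 0.503 to 3 decimal places.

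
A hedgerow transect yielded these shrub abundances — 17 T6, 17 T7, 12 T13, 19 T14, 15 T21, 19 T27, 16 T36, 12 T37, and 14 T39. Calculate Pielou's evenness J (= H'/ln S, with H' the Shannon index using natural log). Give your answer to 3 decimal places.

Total N = 17+17+12+19+15+19+16+12+14 = 141, so the proportions are 0.12057, 0.12057, 0.08511, 0.13475, 0.10638, 0.13475, 0.11348, 0.08511, 0.09929 (working shown to 5 dp, full precision carried).
H' = −Σ pᵢ ln pᵢ = −((-0.25507) + (-0.25507) + (-0.20969) + (-0.27009) + (-0.23837) + (-0.27009) + (-0.24694) + (-0.20969) + (-0.22933)) = 2.18433.
With S = 9 species, ln S = 2.19722, so J = 2.18433/2.19722 = 0.99413, i.e. 0.994 to 3 decimal places.

0.994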